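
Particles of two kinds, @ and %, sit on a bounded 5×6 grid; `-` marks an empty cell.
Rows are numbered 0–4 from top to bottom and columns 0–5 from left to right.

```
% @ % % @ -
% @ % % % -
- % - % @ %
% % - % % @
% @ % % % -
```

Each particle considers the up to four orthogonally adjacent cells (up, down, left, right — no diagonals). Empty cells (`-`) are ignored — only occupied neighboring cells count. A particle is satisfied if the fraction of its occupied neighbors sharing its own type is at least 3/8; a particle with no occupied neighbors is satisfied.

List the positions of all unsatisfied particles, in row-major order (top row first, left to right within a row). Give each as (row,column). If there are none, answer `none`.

(0,0)% 1/2 ok
(0,1)@ 1/3 unhappy
(0,2)% 2/3 ok
(0,3)% 2/3 ok
(0,4)@ 0/2 unhappy
(1,0)% 1/2 ok
(1,1)@ 1/4 unhappy
(1,2)% 2/3 ok
(1,3)% 4/4 ok
(1,4)% 1/3 unhappy
(2,1)% 1/2 ok
(2,3)% 2/3 ok
(2,4)@ 0/4 unhappy
(2,5)% 0/2 unhappy
(3,0)% 2/2 ok
(3,1)% 2/3 ok
(3,3)% 3/3 ok
(3,4)% 2/4 ok
(3,5)@ 0/2 unhappy
(4,0)% 1/2 ok
(4,1)@ 0/3 unhappy
(4,2)% 1/2 ok
(4,3)% 3/3 ok
(4,4)% 2/2 ok

(0,1), (0,4), (1,1), (1,4), (2,4), (2,5), (3,5), (4,1)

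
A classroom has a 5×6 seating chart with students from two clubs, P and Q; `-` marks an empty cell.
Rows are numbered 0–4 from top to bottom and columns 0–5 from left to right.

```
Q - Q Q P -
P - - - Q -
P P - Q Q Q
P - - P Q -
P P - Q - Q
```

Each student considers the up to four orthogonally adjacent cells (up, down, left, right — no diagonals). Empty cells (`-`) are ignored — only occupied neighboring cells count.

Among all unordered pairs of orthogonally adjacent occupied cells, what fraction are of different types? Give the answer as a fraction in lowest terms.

Scan each occupied cell's neighbors to the right and below so each pair is counted once.
Row 0: Q(0,0)–P(1,0)≠ Q(0,2)–Q(0,3)= Q(0,3)–P(0,4)≠ P(0,4)–Q(1,4)≠  → 3/4 unlike.
Row 1: P(1,0)–P(2,0)= Q(1,4)–Q(2,4)=  → 0/2 unlike.
Row 2: P(2,0)–P(2,1)= P(2,0)–P(3,0)= Q(2,3)–Q(2,4)= Q(2,3)–P(3,3)≠ Q(2,4)–Q(2,5)= Q(2,4)–Q(3,4)=  → 1/6 unlike.
Row 3: P(3,0)–P(4,0)= P(3,3)–Q(3,4)≠ P(3,3)–Q(4,3)≠  → 2/3 unlike.
Row 4: P(4,0)–P(4,1)=  → 0/1 unlike.
Total adjacent occupied pairs: 16; unlike-type pairs: 6.
6/16 reduces to 3/8.

3/8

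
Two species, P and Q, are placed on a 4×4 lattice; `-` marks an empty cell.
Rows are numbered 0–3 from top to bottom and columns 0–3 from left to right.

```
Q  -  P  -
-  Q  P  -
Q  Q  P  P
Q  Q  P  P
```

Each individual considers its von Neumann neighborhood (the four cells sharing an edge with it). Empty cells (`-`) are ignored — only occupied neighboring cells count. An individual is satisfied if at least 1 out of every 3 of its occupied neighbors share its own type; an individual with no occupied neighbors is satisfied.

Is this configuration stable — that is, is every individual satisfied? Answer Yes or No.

(0,0)Q 0/0 satisfied
(0,2)P 1/1 satisfied
(1,1)Q 1/2 satisfied
(1,2)P 2/3 satisfied
(2,0)Q 2/2 satisfied
(2,1)Q 3/4 satisfied
(2,2)P 3/4 satisfied
(2,3)P 2/2 satisfied
(3,0)Q 2/2 satisfied
(3,1)Q 2/3 satisfied
(3,2)P 2/3 satisfied
(3,3)P 2/2 satisfied
All meet the threshold, so the configuration is stable.

Yes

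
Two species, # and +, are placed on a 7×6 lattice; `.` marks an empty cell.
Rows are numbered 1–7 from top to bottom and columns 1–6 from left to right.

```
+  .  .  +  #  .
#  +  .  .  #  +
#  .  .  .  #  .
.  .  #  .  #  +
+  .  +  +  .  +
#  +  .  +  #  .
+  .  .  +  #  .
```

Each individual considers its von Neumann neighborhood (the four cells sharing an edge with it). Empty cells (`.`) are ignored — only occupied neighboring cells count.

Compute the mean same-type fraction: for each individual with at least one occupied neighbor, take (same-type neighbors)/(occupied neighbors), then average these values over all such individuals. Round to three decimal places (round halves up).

0.399

Row 1: (1,1)+ 0/1 · (1,4)+ 0/1 · (1,5)# 1/2
Row 2: (2,1)# 1/3 · (2,2)+ 0/1 · (2,5)# 2/3 · (2,6)+ 0/1
Row 3: (3,1)# 1/1 · (3,5)# 2/2
Row 4: (4,3)# 0/1 · (4,5)# 1/2 · (4,6)+ 1/2
Row 5: (5,1)+ 0/1 · (5,3)+ 1/2 · (5,4)+ 2/2 · (5,6)+ 1/1
Row 6: (6,1)# 0/3 · (6,2)+ 0/1 · (6,4)+ 2/3 · (6,5)# 1/2
Row 7: (7,1)+ 0/1 · (7,4)+ 1/2 · (7,5)# 1/2
Sum over 23 individuals: 0/1 + 0/1 + 1/2 + 1/3 + 0/1 + 2/3 + 0/1 + 1/1 + 2/2 + 0/1 + 1/2 + 1/2 + 0/1 + 1/2 + 2/2 + 1/1 + 0/3 + 0/1 + 2/3 + 1/2 + 0/1 + 1/2 + 1/2 = 55/6; mean = 55/6 ÷ 23 = 55/138 = 0.398550… → 0.399.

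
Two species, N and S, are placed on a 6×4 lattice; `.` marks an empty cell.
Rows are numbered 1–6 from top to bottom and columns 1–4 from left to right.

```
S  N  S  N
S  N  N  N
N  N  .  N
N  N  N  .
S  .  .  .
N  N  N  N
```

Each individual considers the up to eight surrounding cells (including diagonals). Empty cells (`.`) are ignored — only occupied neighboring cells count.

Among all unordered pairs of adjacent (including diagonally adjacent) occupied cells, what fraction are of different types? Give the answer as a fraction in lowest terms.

5/13

Scan each occupied cell's neighbors to the right and below (and the two forward diagonals) so each pair is counted once.
Row 1: S(1,1)–N(1,2)≠ S(1,1)–S(2,1)= S(1,1)–N(2,2)≠ N(1,2)–S(1,3)≠ N(1,2)–N(2,2)= N(1,2)–N(2,3)= N(1,2)–S(2,1)≠ S(1,3)–N(1,4)≠ S(1,3)–N(2,3)≠ S(1,3)–N(2,4)≠ S(1,3)–N(2,2)≠ N(1,4)–N(2,4)= N(1,4)–N(2,3)=  → 8/13 unlike.
Row 2: S(2,1)–N(2,2)≠ S(2,1)–N(3,1)≠ S(2,1)–N(3,2)≠ N(2,2)–N(2,3)= N(2,2)–N(3,2)= N(2,2)–N(3,1)= N(2,3)–N(2,4)= N(2,3)–N(3,4)= N(2,3)–N(3,2)= N(2,4)–N(3,4)=  → 3/10 unlike.
Row 3: N(3,1)–N(3,2)= N(3,1)–N(4,1)= N(3,1)–N(4,2)= N(3,2)–N(4,2)= N(3,2)–N(4,3)= N(3,2)–N(4,1)= N(3,4)–N(4,3)=  → 0/7 unlike.
Row 4: N(4,1)–N(4,2)= N(4,1)–S(5,1)≠ N(4,2)–N(4,3)= N(4,2)–S(5,1)≠  → 2/4 unlike.
Row 5: S(5,1)–N(6,1)≠ S(5,1)–N(6,2)≠  → 2/2 unlike.
Row 6: N(6,1)–N(6,2)= N(6,2)–N(6,3)= N(6,3)–N(6,4)=  → 0/3 unlike.
Total adjacent occupied pairs: 39; unlike-type pairs: 15.
15/39 reduces to 5/13.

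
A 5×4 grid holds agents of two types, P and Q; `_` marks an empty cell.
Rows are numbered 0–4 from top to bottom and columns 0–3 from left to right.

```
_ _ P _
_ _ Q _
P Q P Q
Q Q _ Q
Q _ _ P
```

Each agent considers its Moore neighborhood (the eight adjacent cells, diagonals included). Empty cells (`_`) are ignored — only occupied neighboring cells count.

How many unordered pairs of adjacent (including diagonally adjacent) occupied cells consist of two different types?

Scan each occupied cell's neighbors to the right and below (and the two forward diagonals) so each pair is counted once.
From row 0: 1 unlike of 1 pairs (running 1/1).
From row 1: 1 unlike of 3 pairs (running 2/4).
From row 2: 7 unlike of 10 pairs (running 9/14).
From row 3: 1 unlike of 4 pairs (running 10/18).
Total adjacent occupied pairs: 18; unlike-type pairs: 10.

10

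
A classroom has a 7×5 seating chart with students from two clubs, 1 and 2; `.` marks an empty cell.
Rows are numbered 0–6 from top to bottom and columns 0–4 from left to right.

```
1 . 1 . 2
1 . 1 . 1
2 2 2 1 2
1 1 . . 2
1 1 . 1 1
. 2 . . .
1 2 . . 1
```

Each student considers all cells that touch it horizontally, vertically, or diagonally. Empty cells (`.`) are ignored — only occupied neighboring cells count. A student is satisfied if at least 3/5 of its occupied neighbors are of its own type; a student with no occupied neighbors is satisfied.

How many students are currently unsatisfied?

16

(0,0)1 1/1 ✓
(0,2)1 1/1 ✓
(0,4)2 0/1 ✗
(1,0)1 1/3 ✗
(1,2)1 2/4 ✗
(1,4)1 1/3 ✗
(2,0)2 1/4 ✗
(2,1)2 2/6 ✗
(2,2)2 1/4 ✗
(2,3)1 2/5 ✗
(2,4)2 1/3 ✗
(3,0)1 3/5 ✓
(3,1)1 3/6 ✗
(3,4)2 1/4 ✗
(4,0)1 3/4 ✓
(4,1)1 3/4 ✓
(4,3)1 1/2 ✗
(4,4)1 1/2 ✗
(5,1)2 1/4 ✗
(6,0)1 0/2 ✗
(6,1)2 1/2 ✗
(6,4)1 0/0 ✓
Unsatisfied: (0,4), (1,0), (1,2), (1,4), (2,0), (2,1), (2,2), (2,3), (2,4), (3,1), (3,4), (4,3), (4,4), (5,1), (6,0), (6,1) — 16 in total.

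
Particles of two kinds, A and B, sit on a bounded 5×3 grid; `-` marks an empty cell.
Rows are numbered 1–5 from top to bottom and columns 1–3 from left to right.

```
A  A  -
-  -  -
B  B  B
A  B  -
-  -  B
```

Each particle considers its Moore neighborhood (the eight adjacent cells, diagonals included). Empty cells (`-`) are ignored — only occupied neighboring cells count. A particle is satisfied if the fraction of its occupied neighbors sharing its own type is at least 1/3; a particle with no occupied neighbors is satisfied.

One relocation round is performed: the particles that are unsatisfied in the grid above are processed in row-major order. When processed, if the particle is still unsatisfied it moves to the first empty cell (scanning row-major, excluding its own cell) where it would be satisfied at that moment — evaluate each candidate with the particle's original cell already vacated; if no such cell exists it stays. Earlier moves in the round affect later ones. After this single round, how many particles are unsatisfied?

Initially unsatisfied (in order): (4,1).
  (4,1) → (1,3).
Resulting grid:
A A A
- - -
B B B
- B -
- - B
All satisfied now.

0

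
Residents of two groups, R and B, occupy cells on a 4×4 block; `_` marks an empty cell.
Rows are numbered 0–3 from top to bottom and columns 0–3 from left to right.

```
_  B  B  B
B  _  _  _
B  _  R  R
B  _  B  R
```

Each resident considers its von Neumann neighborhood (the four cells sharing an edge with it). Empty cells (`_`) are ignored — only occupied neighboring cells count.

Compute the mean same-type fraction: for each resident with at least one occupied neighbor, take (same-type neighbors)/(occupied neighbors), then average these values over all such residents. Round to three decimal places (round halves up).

0.800

Row 0: (0,1)B 1/1 · (0,2)B 2/2 · (0,3)B 1/1
Row 1: (1,0)B 1/1
Row 2: (2,0)B 2/2 · (2,2)R 1/2 · (2,3)R 2/2
Row 3: (3,0)B 1/1 · (3,2)B 0/2 · (3,3)R 1/2
Sum over 10 residents: 1/1 + 2/2 + 1/1 + 1/1 + 2/2 + 1/2 + 2/2 + 1/1 + 0/2 + 1/2 = 8; mean = 8 ÷ 10 = 4/5 = 0.8 → 0.800.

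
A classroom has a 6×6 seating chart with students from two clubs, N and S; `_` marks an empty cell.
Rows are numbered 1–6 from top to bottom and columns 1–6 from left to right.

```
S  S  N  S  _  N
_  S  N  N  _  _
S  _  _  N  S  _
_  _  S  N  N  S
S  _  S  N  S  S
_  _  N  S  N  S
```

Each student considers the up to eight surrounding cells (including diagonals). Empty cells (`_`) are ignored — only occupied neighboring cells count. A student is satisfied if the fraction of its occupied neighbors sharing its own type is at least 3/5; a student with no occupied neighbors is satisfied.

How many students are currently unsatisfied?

(1,1)S 2/2 satisfied
(1,2)S 2/4 not
(1,3)N 2/5 not
(1,4)S 0/3 not
(1,6)N 0/0 satisfied
(2,2)S 3/5 satisfied
(2,3)N 3/6 not
(2,4)N 3/5 satisfied
(3,1)S 1/1 satisfied
(3,4)N 4/6 satisfied
(3,5)S 1/5 not
(4,3)S 1/4 not
(4,4)N 3/7 not
(4,5)N 3/7 not
(4,6)S 3/4 satisfied
(5,1)S 0/0 satisfied
(5,3)S 2/5 not
(5,4)N 4/8 not
(5,5)S 4/8 not
(5,6)S 3/5 satisfied
(6,3)N 1/3 not
(6,4)S 2/5 not
(6,5)N 1/5 not
(6,6)S 2/3 satisfied
Unsatisfied: (1,2), (1,3), (1,4), (2,3), (3,5), (4,3), (4,4), (4,5), (5,3), (5,4), (5,5), (6,3), (6,4), (6,5) — 14 in total.

14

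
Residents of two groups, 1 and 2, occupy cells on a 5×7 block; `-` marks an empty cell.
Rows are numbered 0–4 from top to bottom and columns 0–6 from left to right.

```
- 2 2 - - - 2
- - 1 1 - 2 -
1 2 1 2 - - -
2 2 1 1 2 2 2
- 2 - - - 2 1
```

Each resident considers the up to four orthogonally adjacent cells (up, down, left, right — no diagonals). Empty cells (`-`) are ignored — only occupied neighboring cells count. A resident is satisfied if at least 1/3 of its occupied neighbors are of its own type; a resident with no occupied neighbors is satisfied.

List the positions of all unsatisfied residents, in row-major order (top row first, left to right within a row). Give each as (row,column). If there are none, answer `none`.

(2,0), (2,3), (4,6)

Row 0: (0,1)2 1/1 satisfied · (0,2)2 1/2 satisfied · (0,6)2 0/0 satisfied
Row 1: (1,2)1 2/3 satisfied · (1,3)1 1/2 satisfied · (1,5)2 0/0 satisfied
Row 2: (2,0)1 0/2 not · (2,1)2 1/3 satisfied · (2,2)1 2/4 satisfied · (2,3)2 0/3 not
Row 3: (3,0)2 1/2 satisfied · (3,1)2 3/4 satisfied · (3,2)1 2/3 satisfied · (3,3)1 1/3 satisfied · (3,4)2 1/2 satisfied · (3,5)2 3/3 satisfied · (3,6)2 1/2 satisfied
Row 4: (4,1)2 1/1 satisfied · (4,5)2 1/2 satisfied · (4,6)1 0/2 not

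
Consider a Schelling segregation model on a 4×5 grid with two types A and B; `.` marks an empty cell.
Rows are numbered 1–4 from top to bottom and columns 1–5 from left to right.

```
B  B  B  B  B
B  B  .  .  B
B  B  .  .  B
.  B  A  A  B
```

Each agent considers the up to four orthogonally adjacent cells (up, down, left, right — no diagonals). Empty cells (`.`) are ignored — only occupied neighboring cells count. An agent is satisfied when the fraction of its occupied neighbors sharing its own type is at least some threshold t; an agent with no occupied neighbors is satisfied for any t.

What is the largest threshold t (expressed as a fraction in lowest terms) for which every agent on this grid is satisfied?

1/2

(1,1)B 2/2
(1,2)B 3/3
(1,3)B 2/2
(1,4)B 2/2
(1,5)B 2/2
(2,1)B 3/3
(2,2)B 3/3
(2,5)B 2/2
(3,1)B 2/2
(3,2)B 3/3
(3,5)B 2/2
(4,2)B 1/2
(4,3)A 1/2
(4,4)A 1/2
(4,5)B 1/2
The smallest same-type fraction is 1/2 at (4,2), which reduces to 1/2. Any threshold above that leaves this agent unsatisfied.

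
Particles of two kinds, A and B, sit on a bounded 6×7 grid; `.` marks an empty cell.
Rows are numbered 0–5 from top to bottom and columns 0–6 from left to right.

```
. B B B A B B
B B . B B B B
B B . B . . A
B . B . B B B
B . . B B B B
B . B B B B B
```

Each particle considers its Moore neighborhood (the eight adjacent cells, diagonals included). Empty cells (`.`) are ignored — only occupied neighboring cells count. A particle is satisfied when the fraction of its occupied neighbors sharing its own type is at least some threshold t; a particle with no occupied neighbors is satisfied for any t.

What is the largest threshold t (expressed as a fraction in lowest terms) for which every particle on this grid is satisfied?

Row 0: (0,1)B 3/3 · (0,2)B 4/4 · (0,3)B 3/4 · (0,4)A 0/5 · (0,5)B 4/5 · (0,6)B 3/3
Row 1: (1,0)B 4/4 · (1,1)B 5/5 · (1,3)B 4/5 · (1,4)B 5/6 · (1,5)B 4/6 · (1,6)B 3/4
Row 2: (2,0)B 4/4 · (2,1)B 5/5 · (2,3)B 4/4 · (2,6)A 0/4
Row 3: (3,0)B 3/3 · (3,2)B 3/3 · (3,4)B 5/5 · (3,5)B 5/6 · (3,6)B 3/4
Row 4: (4,0)B 2/2 · (4,3)B 6/6 · (4,4)B 7/7 · (4,5)B 8/8 · (4,6)B 5/5
Row 5: (5,0)B 1/1 · (5,2)B 2/2 · (5,3)B 4/4 · (5,4)B 5/5 · (5,5)B 5/5 · (5,6)B 3/3
The smallest same-type fraction is 0/5 at (0,4), which reduces to 0/1. Any threshold above that leaves this particle unsatisfied.

0/1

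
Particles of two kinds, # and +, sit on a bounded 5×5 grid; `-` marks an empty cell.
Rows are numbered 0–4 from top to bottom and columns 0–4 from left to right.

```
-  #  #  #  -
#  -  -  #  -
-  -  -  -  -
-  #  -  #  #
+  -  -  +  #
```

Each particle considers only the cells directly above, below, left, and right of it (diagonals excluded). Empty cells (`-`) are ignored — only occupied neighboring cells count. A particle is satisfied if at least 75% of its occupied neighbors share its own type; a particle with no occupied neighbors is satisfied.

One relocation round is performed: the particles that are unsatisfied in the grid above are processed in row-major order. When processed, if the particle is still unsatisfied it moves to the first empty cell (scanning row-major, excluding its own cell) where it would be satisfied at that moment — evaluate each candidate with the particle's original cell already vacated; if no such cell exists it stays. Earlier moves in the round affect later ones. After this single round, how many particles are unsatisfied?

Initially unsatisfied (in order): (3,3), (4,3), (4,4).
  (3,3) → (0,0).
  (4,3) → (2,2).
  (4,4): now satisfied by earlier moves; stays.
Resulting grid:
# # # # -
# - - # -
- - + - -
- # - - #
+ - - - #
All satisfied now.

0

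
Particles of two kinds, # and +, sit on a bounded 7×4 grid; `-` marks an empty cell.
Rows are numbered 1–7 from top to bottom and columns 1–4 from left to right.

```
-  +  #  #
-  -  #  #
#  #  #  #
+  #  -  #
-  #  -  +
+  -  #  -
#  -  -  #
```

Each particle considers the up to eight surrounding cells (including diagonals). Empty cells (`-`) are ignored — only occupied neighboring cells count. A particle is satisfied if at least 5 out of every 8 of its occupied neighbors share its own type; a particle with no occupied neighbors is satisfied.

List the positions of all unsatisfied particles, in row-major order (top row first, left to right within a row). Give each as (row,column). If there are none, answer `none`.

(1,2), (4,1), (5,2), (5,4), (6,1), (7,1)

Row 1: (1,2)+ 0/2 not · (1,3)# 3/4 satisfied · (1,4)# 3/3 satisfied
Row 2: (2,3)# 6/7 satisfied · (2,4)# 5/5 satisfied
Row 3: (3,1)# 2/3 satisfied · (3,2)# 4/5 satisfied · (3,3)# 6/6 satisfied · (3,4)# 4/4 satisfied
Row 4: (4,1)+ 0/4 not · (4,2)# 4/5 satisfied · (4,4)# 2/3 satisfied
Row 5: (5,2)# 2/4 not · (5,4)+ 0/2 not
Row 6: (6,1)+ 0/2 not · (6,3)# 2/3 satisfied
Row 7: (7,1)# 0/1 not · (7,4)# 1/1 satisfied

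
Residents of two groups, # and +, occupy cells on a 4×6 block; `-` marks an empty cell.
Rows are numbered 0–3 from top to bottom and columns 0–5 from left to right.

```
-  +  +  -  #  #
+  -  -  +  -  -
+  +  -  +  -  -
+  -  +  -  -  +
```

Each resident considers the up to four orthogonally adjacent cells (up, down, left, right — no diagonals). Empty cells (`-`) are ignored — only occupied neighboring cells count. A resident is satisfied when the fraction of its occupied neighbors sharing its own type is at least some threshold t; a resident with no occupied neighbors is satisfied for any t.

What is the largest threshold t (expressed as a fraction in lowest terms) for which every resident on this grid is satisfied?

1/1

(0,1)+ 1/1
(0,2)+ 1/1
(0,4)# 1/1
(0,5)# 1/1
(1,0)+ 1/1
(1,3)+ 1/1
(2,0)+ 3/3
(2,1)+ 1/1
(2,3)+ 1/1
(3,0)+ 1/1
(3,2)+ — no occupied neighbors
(3,5)+ — no occupied neighbors
The smallest same-type fraction is 1/1 at (0,1), which reduces to 1/1. Any threshold above that leaves this resident unsatisfied.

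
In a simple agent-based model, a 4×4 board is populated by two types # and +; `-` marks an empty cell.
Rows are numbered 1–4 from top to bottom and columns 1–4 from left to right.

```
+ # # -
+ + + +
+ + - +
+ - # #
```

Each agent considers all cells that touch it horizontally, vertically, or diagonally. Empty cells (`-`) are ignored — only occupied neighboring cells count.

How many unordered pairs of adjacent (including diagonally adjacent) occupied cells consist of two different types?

Scan each occupied cell's neighbors to the right and below (and the two forward diagonals) so each pair is counted once.
From row 1: 7 unlike of 10 pairs (running 7/10).
From row 2: 0 unlike of 10 pairs (running 7/20).
From row 3: 3 unlike of 6 pairs (running 10/26).
From row 4: 0 unlike of 1 pairs (running 10/27).
Total adjacent occupied pairs: 27; unlike-type pairs: 10.

10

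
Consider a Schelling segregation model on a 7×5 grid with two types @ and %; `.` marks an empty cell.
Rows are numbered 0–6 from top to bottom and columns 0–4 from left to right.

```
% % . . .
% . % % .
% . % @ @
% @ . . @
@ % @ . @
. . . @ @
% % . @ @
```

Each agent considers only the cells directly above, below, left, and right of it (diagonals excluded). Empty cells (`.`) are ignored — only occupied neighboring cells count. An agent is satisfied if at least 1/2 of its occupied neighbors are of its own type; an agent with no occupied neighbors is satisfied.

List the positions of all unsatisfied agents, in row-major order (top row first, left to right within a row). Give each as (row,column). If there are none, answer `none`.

(2,3), (3,0), (3,1), (4,0), (4,1), (4,2)

Row 0: (0,0)% 2/2 ok · (0,1)% 1/1 ok
Row 1: (1,0)% 2/2 ok · (1,2)% 2/2 ok · (1,3)% 1/2 ok
Row 2: (2,0)% 2/2 ok · (2,2)% 1/2 ok · (2,3)@ 1/3 unhappy · (2,4)@ 2/2 ok
Row 3: (3,0)% 1/3 unhappy · (3,1)@ 0/2 unhappy · (3,4)@ 2/2 ok
Row 4: (4,0)@ 0/2 unhappy · (4,1)% 0/3 unhappy · (4,2)@ 0/1 unhappy · (4,4)@ 2/2 ok
Row 5: (5,3)@ 2/2 ok · (5,4)@ 3/3 ok
Row 6: (6,0)% 1/1 ok · (6,1)% 1/1 ok · (6,3)@ 2/2 ok · (6,4)@ 2/2 ok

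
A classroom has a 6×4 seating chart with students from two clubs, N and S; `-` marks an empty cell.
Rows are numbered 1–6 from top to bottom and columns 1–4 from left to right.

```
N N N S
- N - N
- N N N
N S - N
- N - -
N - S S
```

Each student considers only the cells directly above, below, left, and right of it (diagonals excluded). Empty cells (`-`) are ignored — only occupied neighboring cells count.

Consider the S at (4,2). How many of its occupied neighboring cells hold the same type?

Occupied neighbors of (4,2): (3,2)=N, (5,2)=N, (4,1)=N.
Same type (S): 0 of 3.

0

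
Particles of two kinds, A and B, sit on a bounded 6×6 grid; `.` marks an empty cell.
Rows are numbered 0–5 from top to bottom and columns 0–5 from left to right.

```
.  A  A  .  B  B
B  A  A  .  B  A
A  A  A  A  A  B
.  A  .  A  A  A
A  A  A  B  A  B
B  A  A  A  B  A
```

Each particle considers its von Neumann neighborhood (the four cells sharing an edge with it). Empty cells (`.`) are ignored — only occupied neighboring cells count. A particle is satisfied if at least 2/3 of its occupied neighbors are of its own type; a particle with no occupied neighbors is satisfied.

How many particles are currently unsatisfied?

(0,1)A 2/2 satisfied
(0,2)A 2/2 satisfied
(0,4)B 2/2 satisfied
(0,5)B 1/2 not
(1,0)B 0/2 not
(1,1)A 3/4 satisfied
(1,2)A 3/3 satisfied
(1,4)B 1/3 not
(1,5)A 0/3 not
(2,0)A 1/2 not
(2,1)A 4/4 satisfied
(2,2)A 3/3 satisfied
(2,3)A 3/3 satisfied
(2,4)A 2/4 not
(2,5)B 0/3 not
(3,1)A 2/2 satisfied
(3,3)A 2/3 satisfied
(3,4)A 4/4 satisfied
(3,5)A 1/3 not
(4,0)A 1/2 not
(4,1)A 4/4 satisfied
(4,2)A 2/3 satisfied
(4,3)B 0/4 not
(4,4)A 1/4 not
(4,5)B 0/3 not
(5,0)B 0/2 not
(5,1)A 2/3 satisfied
(5,2)A 3/3 satisfied
(5,3)A 1/3 not
(5,4)B 0/3 not
(5,5)A 0/2 not
Unsatisfied: (0,5), (1,0), (1,4), (1,5), (2,0), (2,4), (2,5), (3,5), (4,0), (4,3), (4,4), (4,5), (5,0), (5,3), (5,4), (5,5) — 16 in total.

16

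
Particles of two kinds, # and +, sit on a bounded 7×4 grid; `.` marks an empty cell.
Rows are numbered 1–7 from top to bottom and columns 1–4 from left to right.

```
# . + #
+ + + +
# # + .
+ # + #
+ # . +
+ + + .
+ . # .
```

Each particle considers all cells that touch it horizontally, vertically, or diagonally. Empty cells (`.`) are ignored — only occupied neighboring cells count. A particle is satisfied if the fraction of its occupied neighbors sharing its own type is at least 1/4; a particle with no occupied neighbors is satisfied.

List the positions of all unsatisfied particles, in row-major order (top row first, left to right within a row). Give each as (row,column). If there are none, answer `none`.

Row 1: (1,1)# 0/2 unhappy · (1,3)+ 3/4 ok · (1,4)# 0/3 unhappy
Row 2: (2,1)+ 1/4 ok · (2,2)+ 4/7 ok · (2,3)+ 4/6 ok · (2,4)+ 3/4 ok
Row 3: (3,1)# 2/5 ok · (3,2)# 2/8 ok · (3,3)+ 4/7 ok
Row 4: (4,1)+ 1/5 unhappy · (4,2)# 3/7 ok · (4,3)+ 2/6 ok · (4,4)# 0/3 unhappy
Row 5: (5,1)+ 3/5 ok · (5,2)# 1/7 unhappy · (5,4)+ 2/3 ok
Row 6: (6,1)+ 3/4 ok · (6,2)+ 4/6 ok · (6,3)+ 2/4 ok
Row 7: (7,1)+ 2/2 ok · (7,3)# 0/2 unhappy

(1,1), (1,4), (4,1), (4,4), (5,2), (7,3)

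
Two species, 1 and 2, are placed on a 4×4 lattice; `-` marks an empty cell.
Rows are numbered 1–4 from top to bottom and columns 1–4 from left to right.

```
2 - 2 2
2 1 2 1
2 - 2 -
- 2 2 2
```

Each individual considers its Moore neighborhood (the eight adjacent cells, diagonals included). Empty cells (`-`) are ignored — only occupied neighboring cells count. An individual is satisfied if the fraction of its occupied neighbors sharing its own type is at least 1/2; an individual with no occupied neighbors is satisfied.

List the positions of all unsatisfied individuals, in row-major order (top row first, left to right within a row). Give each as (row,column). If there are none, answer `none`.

(2,2), (2,4)

Row 1: (1,1)2 1/2 satisfied · (1,3)2 2/4 satisfied · (1,4)2 2/3 satisfied
Row 2: (2,1)2 2/3 satisfied · (2,2)1 0/6 not · (2,3)2 3/5 satisfied · (2,4)1 0/4 not
Row 3: (3,1)2 2/3 satisfied · (3,3)2 4/6 satisfied
Row 4: (4,2)2 3/3 satisfied · (4,3)2 3/3 satisfied · (4,4)2 2/2 satisfied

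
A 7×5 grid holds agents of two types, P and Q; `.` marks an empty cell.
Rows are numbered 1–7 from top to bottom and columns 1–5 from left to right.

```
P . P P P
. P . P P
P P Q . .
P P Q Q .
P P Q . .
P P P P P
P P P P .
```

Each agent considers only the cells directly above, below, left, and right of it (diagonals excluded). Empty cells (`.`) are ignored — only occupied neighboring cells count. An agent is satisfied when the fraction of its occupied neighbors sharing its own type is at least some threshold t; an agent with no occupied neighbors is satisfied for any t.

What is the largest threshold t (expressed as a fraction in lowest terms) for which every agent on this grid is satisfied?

1/3

(1,1)P — no occupied neighbors
(1,3)P 1/1
(1,4)P 3/3
(1,5)P 2/2
(2,2)P 1/1
(2,4)P 2/2
(2,5)P 2/2
(3,1)P 2/2
(3,2)P 3/4
(3,3)Q 1/2
(4,1)P 3/3
(4,2)P 3/4
(4,3)Q 3/4
(4,4)Q 1/1
(5,1)P 3/3
(5,2)P 3/4
(5,3)Q 1/3
(6,1)P 3/3
(6,2)P 4/4
(6,3)P 3/4
(6,4)P 3/3
(6,5)P 1/1
(7,1)P 2/2
(7,2)P 3/3
(7,3)P 3/3
(7,4)P 2/2
The smallest same-type fraction is 1/3 at (5,3), which reduces to 1/3. Any threshold above that leaves this agent unsatisfied.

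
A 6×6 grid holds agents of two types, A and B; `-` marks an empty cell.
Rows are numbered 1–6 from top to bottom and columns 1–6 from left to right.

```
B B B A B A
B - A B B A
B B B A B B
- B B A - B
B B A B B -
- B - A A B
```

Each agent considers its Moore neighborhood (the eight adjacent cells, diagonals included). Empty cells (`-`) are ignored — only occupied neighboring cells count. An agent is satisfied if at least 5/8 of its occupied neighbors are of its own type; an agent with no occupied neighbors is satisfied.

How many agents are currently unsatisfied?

Row 1: (1,1)B 2/2 satisfied · (1,2)B 3/4 satisfied · (1,3)B 2/4 not · (1,4)A 1/5 not · (1,5)B 2/5 not · (1,6)A 1/3 not
Row 2: (2,1)B 4/4 satisfied · (2,3)A 2/7 not · (2,4)B 5/8 satisfied · (2,5)B 4/8 not · (2,6)A 1/5 not
Row 3: (3,1)B 3/3 satisfied · (3,2)B 5/6 satisfied · (3,3)B 4/7 not · (3,4)A 2/7 not · (3,5)B 4/7 not · (3,6)B 3/4 satisfied
Row 4: (4,2)B 6/7 satisfied · (4,3)B 5/8 satisfied · (4,4)A 2/7 not · (4,6)B 3/3 satisfied
Row 5: (5,1)B 3/3 satisfied · (5,2)B 4/5 satisfied · (5,3)A 2/7 not · (5,4)B 2/6 not · (5,5)B 3/6 not
Row 6: (6,2)B 2/3 satisfied · (6,4)A 2/4 not · (6,5)A 1/4 not · (6,6)B 1/2 not
Unsatisfied: (1,3), (1,4), (1,5), (1,6), (2,3), (2,5), (2,6), (3,3), (3,4), (3,5), (4,4), (5,3), (5,4), (5,5), (6,4), (6,5), (6,6) — 17 in total.

17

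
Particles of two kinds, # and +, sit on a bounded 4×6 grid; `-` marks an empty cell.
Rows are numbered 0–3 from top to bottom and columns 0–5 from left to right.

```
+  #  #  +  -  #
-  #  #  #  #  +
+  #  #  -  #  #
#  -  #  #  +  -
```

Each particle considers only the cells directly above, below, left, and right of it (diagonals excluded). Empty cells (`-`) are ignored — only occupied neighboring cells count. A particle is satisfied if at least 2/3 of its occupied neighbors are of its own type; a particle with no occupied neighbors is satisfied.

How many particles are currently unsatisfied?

9

Row 0: (0,0)+ 0/1 not · (0,1)# 2/3 satisfied · (0,2)# 2/3 satisfied · (0,3)+ 0/2 not · (0,5)# 0/1 not
Row 1: (1,1)# 3/3 satisfied · (1,2)# 4/4 satisfied · (1,3)# 2/3 satisfied · (1,4)# 2/3 satisfied · (1,5)+ 0/3 not
Row 2: (2,0)+ 0/2 not · (2,1)# 2/3 satisfied · (2,2)# 3/3 satisfied · (2,4)# 2/3 satisfied · (2,5)# 1/2 not
Row 3: (3,0)# 0/1 not · (3,2)# 2/2 satisfied · (3,3)# 1/2 not · (3,4)+ 0/2 not
Unsatisfied: (0,0), (0,3), (0,5), (1,5), (2,0), (2,5), (3,0), (3,3), (3,4) — 9 in total.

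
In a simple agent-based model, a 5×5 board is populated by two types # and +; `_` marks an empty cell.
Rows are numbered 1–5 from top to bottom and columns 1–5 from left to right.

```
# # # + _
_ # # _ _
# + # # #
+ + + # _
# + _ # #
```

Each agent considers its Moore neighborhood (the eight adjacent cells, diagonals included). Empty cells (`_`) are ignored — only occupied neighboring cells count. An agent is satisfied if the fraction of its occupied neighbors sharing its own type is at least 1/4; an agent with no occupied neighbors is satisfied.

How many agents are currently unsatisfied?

Row 1: (1,1)# 2/2 ok · (1,2)# 4/4 ok · (1,3)# 3/4 ok · (1,4)+ 0/2 unhappy
Row 2: (2,2)# 6/7 ok · (2,3)# 5/7 ok
Row 3: (3,1)# 1/4 ok · (3,2)+ 3/7 ok · (3,3)# 4/7 ok · (3,4)# 4/5 ok · (3,5)# 2/2 ok
Row 4: (4,1)+ 3/5 ok · (4,2)+ 4/7 ok · (4,3)+ 3/7 ok · (4,4)# 5/6 ok
Row 5: (5,1)# 0/3 unhappy · (5,2)+ 3/4 ok · (5,4)# 2/3 ok · (5,5)# 2/2 ok
Unsatisfied: (1,4), (5,1) — 2 in total.

2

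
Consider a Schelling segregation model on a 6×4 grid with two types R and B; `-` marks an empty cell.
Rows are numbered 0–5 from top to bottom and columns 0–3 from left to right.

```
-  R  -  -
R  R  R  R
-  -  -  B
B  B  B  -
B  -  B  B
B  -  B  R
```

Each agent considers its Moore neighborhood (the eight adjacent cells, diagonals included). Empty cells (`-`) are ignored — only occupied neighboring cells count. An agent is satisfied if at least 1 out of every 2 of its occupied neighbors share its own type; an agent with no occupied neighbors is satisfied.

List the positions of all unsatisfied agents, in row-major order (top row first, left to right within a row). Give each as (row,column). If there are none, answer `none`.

Row 0: (0,1)R 3/3 ok
Row 1: (1,0)R 2/2 ok · (1,1)R 3/3 ok · (1,2)R 3/4 ok · (1,3)R 1/2 ok
Row 2: (2,3)B 1/3 unhappy
Row 3: (3,0)B 2/2 ok · (3,1)B 4/4 ok · (3,2)B 4/4 ok
Row 4: (4,0)B 3/3 ok · (4,2)B 4/5 ok · (4,3)B 3/4 ok
Row 5: (5,0)B 1/1 ok · (5,2)B 2/3 ok · (5,3)R 0/3 unhappy

(2,3), (5,3)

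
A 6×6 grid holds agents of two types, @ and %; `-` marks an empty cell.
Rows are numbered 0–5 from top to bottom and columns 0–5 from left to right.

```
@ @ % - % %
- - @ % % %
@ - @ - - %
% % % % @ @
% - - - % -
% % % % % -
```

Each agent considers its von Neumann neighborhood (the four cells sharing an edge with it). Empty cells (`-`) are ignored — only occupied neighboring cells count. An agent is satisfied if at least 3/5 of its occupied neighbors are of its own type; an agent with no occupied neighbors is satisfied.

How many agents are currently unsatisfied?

11

(0,0)@ 1/1 ✓
(0,1)@ 1/2 ✗
(0,2)% 0/2 ✗
(0,4)% 2/2 ✓
(0,5)% 2/2 ✓
(1,2)@ 1/3 ✗
(1,3)% 1/2 ✗
(1,4)% 3/3 ✓
(1,5)% 3/3 ✓
(2,0)@ 0/1 ✗
(2,2)@ 1/2 ✗
(2,5)% 1/2 ✗
(3,0)% 2/3 ✓
(3,1)% 2/2 ✓
(3,2)% 2/3 ✓
(3,3)% 1/2 ✗
(3,4)@ 1/3 ✗
(3,5)@ 1/2 ✗
(4,0)% 2/2 ✓
(4,4)% 1/2 ✗
(5,0)% 2/2 ✓
(5,1)% 2/2 ✓
(5,2)% 2/2 ✓
(5,3)% 2/2 ✓
(5,4)% 2/2 ✓
Unsatisfied: (0,1), (0,2), (1,2), (1,3), (2,0), (2,2), (2,5), (3,3), (3,4), (3,5), (4,4) — 11 in total.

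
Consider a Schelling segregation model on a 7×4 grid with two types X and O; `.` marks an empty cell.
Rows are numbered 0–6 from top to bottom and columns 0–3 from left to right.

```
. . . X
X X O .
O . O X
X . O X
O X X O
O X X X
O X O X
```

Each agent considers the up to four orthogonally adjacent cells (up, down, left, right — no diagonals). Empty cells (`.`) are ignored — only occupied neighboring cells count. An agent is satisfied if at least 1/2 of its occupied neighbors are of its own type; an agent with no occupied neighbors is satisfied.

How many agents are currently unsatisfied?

8

Row 0: (0,3)X 0/0 ok
Row 1: (1,0)X 1/2 ok · (1,1)X 1/2 ok · (1,2)O 1/2 ok
Row 2: (2,0)O 0/2 unhappy · (2,2)O 2/3 ok · (2,3)X 1/2 ok
Row 3: (3,0)X 0/2 unhappy · (3,2)O 1/3 unhappy · (3,3)X 1/3 unhappy
Row 4: (4,0)O 1/3 unhappy · (4,1)X 2/3 ok · (4,2)X 2/4 ok · (4,3)O 0/3 unhappy
Row 5: (5,0)O 2/3 ok · (5,1)X 3/4 ok · (5,2)X 3/4 ok · (5,3)X 2/3 ok
Row 6: (6,0)O 1/2 ok · (6,1)X 1/3 unhappy · (6,2)O 0/3 unhappy · (6,3)X 1/2 ok
Unsatisfied: (2,0), (3,0), (3,2), (3,3), (4,0), (4,3), (6,1), (6,2) — 8 in total.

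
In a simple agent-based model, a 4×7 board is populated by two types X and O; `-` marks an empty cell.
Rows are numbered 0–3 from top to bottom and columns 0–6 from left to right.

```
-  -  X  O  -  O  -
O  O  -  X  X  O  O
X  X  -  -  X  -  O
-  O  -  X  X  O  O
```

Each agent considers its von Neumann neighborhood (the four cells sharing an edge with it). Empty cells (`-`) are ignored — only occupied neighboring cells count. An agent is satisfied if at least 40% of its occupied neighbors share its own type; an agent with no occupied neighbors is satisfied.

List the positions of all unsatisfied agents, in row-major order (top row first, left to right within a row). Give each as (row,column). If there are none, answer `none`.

Row 0: (0,2)X 0/1 unhappy · (0,3)O 0/2 unhappy · (0,5)O 1/1 ok
Row 1: (1,0)O 1/2 ok · (1,1)O 1/2 ok · (1,3)X 1/2 ok · (1,4)X 2/3 ok · (1,5)O 2/3 ok · (1,6)O 2/2 ok
Row 2: (2,0)X 1/2 ok · (2,1)X 1/3 unhappy · (2,4)X 2/2 ok · (2,6)O 2/2 ok
Row 3: (3,1)O 0/1 unhappy · (3,3)X 1/1 ok · (3,4)X 2/3 ok · (3,5)O 1/2 ok · (3,6)O 2/2 ok

(0,2), (0,3), (2,1), (3,1)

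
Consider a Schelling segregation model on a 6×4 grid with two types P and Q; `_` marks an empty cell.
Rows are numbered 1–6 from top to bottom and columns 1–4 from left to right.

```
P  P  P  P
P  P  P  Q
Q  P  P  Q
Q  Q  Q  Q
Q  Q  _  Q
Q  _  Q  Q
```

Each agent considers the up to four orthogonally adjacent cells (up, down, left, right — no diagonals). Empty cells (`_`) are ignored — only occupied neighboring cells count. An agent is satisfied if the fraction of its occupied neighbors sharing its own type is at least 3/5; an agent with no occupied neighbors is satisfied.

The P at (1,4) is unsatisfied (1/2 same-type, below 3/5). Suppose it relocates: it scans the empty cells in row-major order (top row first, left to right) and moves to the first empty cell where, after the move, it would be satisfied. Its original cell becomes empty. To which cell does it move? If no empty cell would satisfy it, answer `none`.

Vacating (1,4). Empty cells in order:
  (5,3): 0/4 same-type → still unsatisfied.
  (6,2): 0/3 same-type → still unsatisfied.

none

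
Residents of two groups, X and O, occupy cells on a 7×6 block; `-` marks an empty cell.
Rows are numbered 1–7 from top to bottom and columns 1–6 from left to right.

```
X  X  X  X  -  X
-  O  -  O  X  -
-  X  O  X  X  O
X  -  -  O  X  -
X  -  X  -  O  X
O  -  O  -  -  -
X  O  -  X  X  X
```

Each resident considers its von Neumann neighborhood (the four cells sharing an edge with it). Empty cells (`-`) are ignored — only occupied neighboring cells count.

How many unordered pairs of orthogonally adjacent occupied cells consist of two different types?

16

Scan each occupied cell's neighbors to the right and below so each pair is counted once.
From row 1: 2 unlike of 5 pairs (running 2/5).
From row 2: 3 unlike of 4 pairs (running 5/9).
From row 3: 4 unlike of 6 pairs (running 9/15).
From row 4: 2 unlike of 3 pairs (running 11/18).
From row 5: 3 unlike of 3 pairs (running 14/21).
From row 6: 1 unlike of 1 pairs (running 15/22).
From row 7: 1 unlike of 3 pairs (running 16/25).
Total adjacent occupied pairs: 25; unlike-type pairs: 16.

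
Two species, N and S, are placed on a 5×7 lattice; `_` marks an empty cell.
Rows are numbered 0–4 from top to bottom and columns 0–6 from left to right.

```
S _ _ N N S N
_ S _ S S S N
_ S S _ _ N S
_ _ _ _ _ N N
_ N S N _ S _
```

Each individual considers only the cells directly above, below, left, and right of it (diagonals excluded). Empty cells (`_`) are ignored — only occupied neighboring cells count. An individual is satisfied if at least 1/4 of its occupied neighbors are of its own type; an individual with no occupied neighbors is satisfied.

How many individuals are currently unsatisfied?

Row 0: (0,0)S 0/0 ✓ · (0,3)N 1/2 ✓ · (0,4)N 1/3 ✓ · (0,5)S 1/3 ✓ · (0,6)N 1/2 ✓
Row 1: (1,1)S 1/1 ✓ · (1,3)S 1/2 ✓ · (1,4)S 2/3 ✓ · (1,5)S 2/4 ✓ · (1,6)N 1/3 ✓
Row 2: (2,1)S 2/2 ✓ · (2,2)S 1/1 ✓ · (2,5)N 1/3 ✓ · (2,6)S 0/3 ✗
Row 3: (3,5)N 2/3 ✓ · (3,6)N 1/2 ✓
Row 4: (4,1)N 0/1 ✗ · (4,2)S 0/2 ✗ · (4,3)N 0/1 ✗ · (4,5)S 0/1 ✗
Unsatisfied: (2,6), (4,1), (4,2), (4,3), (4,5) — 5 in total.

5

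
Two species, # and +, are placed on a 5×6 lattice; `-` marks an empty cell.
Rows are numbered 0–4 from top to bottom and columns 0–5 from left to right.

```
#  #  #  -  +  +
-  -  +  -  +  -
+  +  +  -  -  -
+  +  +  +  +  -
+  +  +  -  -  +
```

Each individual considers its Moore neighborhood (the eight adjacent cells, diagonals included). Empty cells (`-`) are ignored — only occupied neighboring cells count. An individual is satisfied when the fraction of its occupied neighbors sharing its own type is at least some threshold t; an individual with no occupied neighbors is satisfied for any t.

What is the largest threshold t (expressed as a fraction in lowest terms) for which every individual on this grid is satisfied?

(0,0)# 1/1
(0,1)# 2/3
(0,2)# 1/2
(0,4)+ 2/2
(0,5)+ 2/2
(1,2)+ 2/4
(1,4)+ 2/2
(2,0)+ 3/3
(2,1)+ 6/6
(2,2)+ 5/5
(3,0)+ 5/5
(3,1)+ 8/8
(3,2)+ 6/6
(3,3)+ 4/4
(3,4)+ 2/2
(4,0)+ 3/3
(4,1)+ 5/5
(4,2)+ 4/4
(4,5)+ 1/1
The smallest same-type fraction is 1/2 at (0,2), which reduces to 1/2. Any threshold above that leaves this individual unsatisfied.

1/2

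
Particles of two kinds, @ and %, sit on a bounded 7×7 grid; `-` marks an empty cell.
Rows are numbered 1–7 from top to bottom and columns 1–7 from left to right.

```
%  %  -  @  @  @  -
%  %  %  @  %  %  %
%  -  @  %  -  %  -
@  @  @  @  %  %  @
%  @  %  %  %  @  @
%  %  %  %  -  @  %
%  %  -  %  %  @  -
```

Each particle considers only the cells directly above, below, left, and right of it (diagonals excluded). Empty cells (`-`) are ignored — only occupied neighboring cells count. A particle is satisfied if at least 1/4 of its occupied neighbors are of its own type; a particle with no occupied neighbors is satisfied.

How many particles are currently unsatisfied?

2

(1,1)% 2/2 ✓
(1,2)% 2/2 ✓
(1,4)@ 2/2 ✓
(1,5)@ 2/3 ✓
(1,6)@ 1/2 ✓
(2,1)% 3/3 ✓
(2,2)% 3/3 ✓
(2,3)% 1/3 ✓
(2,4)@ 1/4 ✓
(2,5)% 1/3 ✓
(2,6)% 3/4 ✓
(2,7)% 1/1 ✓
(3,1)% 1/2 ✓
(3,3)@ 1/3 ✓
(3,4)% 0/3 ✗
(3,6)% 2/2 ✓
(4,1)@ 1/3 ✓
(4,2)@ 3/3 ✓
(4,3)@ 3/4 ✓
(4,4)@ 1/4 ✓
(4,5)% 2/3 ✓
(4,6)% 2/4 ✓
(4,7)@ 1/2 ✓
(5,1)% 1/3 ✓
(5,2)@ 1/4 ✓
(5,3)% 2/4 ✓
(5,4)% 3/4 ✓
(5,5)% 2/3 ✓
(5,6)@ 2/4 ✓
(5,7)@ 2/3 ✓
(6,1)% 3/3 ✓
(6,2)% 3/4 ✓
(6,3)% 3/3 ✓
(6,4)% 3/3 ✓
(6,6)@ 2/3 ✓
(6,7)% 0/2 ✗
(7,1)% 2/2 ✓
(7,2)% 2/2 ✓
(7,4)% 2/2 ✓
(7,5)% 1/2 ✓
(7,6)@ 1/2 ✓
Unsatisfied: (3,4), (6,7) — 2 in total.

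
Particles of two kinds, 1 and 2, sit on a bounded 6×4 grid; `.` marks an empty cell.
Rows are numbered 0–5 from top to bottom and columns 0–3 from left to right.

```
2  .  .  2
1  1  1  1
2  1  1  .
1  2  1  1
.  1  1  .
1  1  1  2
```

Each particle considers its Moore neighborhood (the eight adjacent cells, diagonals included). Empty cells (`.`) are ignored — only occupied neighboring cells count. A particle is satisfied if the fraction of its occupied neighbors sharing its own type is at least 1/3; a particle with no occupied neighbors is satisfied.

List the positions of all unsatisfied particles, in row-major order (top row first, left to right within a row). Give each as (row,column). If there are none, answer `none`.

(0,0), (0,3), (2,0), (3,1), (5,3)

Row 0: (0,0)2 0/2 unhappy · (0,3)2 0/2 unhappy
Row 1: (1,0)1 2/4 ok · (1,1)1 4/6 ok · (1,2)1 4/5 ok · (1,3)1 2/3 ok
Row 2: (2,0)2 1/5 unhappy · (2,1)1 6/8 ok · (2,2)1 6/7 ok
Row 3: (3,0)1 2/4 ok · (3,1)2 1/7 unhappy · (3,2)1 5/6 ok · (3,3)1 3/3 ok
Row 4: (4,1)1 6/7 ok · (4,2)1 5/7 ok
Row 5: (5,0)1 2/2 ok · (5,1)1 4/4 ok · (5,2)1 3/4 ok · (5,3)2 0/2 unhappy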